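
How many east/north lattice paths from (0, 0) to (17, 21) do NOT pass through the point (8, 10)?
Number of paths = 21431549700

Total paths from (0, 0) to (17, 21): C(38, 17) = 28781143380. Paths through (8, 10): (paths (0, 0) → (8, 10)) × (paths (8, 10) → (17, 21)) = C(18, 8) · C(20, 9) = 43758 · 167960 = 7349593680. Avoidance count = 28781143380 − 7349593680 = 21431549700.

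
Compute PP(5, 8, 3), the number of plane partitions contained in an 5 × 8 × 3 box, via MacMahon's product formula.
PP(5, 8, 3) = 61408347

Evaluate the triple product over i = 1..5, j = 1..8, k = 1..3. The factors are (2/1) · (3/2) · (4/3) · (3/2) · (4/3) · (5/4) · (4/3) · (5/4) · … (120 factors total). The numerators and denominators telescope so the product is an integer; carrying out the multiplication exactly gives PP(5, 8, 3) = 61408347.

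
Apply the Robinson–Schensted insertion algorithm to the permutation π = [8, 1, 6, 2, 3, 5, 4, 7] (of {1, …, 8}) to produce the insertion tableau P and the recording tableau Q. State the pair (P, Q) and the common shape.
P = [1, 2, 3, 4, 7] / [5] / [6] / [8];  Q = [1, 3, 5, 6, 8] / [2] / [4] / [7];  common shape = (5, 1, 1, 1)

Row-insert the values π_1, π_2, … into P one at a time, bumping the leftmost entry strictly greater than the inserted value down to the next row. The recording tableau Q records, in position (i, j), the step at which that cell was added to P.
  Insert 8 (step 1): P = [8];  Q = [1]
  Insert 1 (step 2): P = [1] / [8];  Q = [1] / [2]
  Insert 6 (step 3): P = [1, 6] / [8];  Q = [1, 3] / [2]
  Insert 2 (step 4): P = [1, 2] / [6] / [8];  Q = [1, 3] / [2] / [4]
  Insert 3 (step 5): P = [1, 2, 3] / [6] / [8];  Q = [1, 3, 5] / [2] / [4]
  Insert 5 (step 6): P = [1, 2, 3, 5] / [6] / [8];  Q = [1, 3, 5, 6] / [2] / [4]
  Insert 4 (step 7): P = [1, 2, 3, 4] / [5] / [6] / [8];  Q = [1, 3, 5, 6] / [2] / [4] / [7]
  Insert 7 (step 8): P = [1, 2, 3, 4, 7] / [5] / [6] / [8];  Q = [1, 3, 5, 6, 8] / [2] / [4] / [7]
Final shape: (5, 1, 1, 1).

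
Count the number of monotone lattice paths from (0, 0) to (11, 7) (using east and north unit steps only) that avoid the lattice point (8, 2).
Number of paths = 29304

Total paths from (0, 0) to (11, 7): C(18, 11) = 31824. Paths through (8, 2): (paths (0, 0) → (8, 2)) × (paths (8, 2) → (11, 7)) = C(10, 8) · C(8, 3) = 45 · 56 = 2520. Avoidance count = 31824 − 2520 = 29304.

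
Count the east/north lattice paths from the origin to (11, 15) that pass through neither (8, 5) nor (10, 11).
Number of paths = 5774678

Inclusion–exclusion. Total paths: C(26, 11) = 7726160. Through P₁: C(13, 8)·C(13, 3) = 368082. Through P₂: C(21, 10)·C(5, 1) = 1763580. Since P₁ is strictly southwest of P₂, a monotone path through both must visit P₁ then P₂; paths through both = C(13, 8)·C(8, 2)·C(5, 1) = 180180. Avoid both = 7726160 − 368082 − 1763580 + 180180 = 5774678.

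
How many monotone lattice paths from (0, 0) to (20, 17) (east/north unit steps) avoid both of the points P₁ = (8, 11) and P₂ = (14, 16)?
Number of paths = 13728737925

Inclusion–exclusion. Total paths: C(37, 20) = 15905368710. Through P₁: C(19, 8)·C(18, 12) = 1403104248. Through P₂: C(30, 14)·C(7, 6) = 1017958725. Since P₁ is strictly southwest of P₂, a monotone path through both must visit P₁ then P₂; paths through both = C(19, 8)·C(11, 6)·C(7, 6) = 244432188. Avoid both = 15905368710 − 1403104248 − 1017958725 + 244432188 = 13728737925.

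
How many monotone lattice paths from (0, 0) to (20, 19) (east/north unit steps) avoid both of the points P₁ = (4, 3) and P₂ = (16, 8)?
Number of paths = 47177164545

Inclusion–exclusion. Total paths: C(39, 20) = 68923264410. Through P₁: C(7, 4)·C(32, 16) = 21037813650. Through P₂: C(24, 16)·C(15, 4) = 1003917915. Since P₁ is strictly southwest of P₂, a monotone path through both must visit P₁ then P₂; paths through both = C(7, 4)·C(17, 12)·C(15, 4) = 295631700. Avoid both = 68923264410 − 21037813650 − 1003917915 + 295631700 = 47177164545.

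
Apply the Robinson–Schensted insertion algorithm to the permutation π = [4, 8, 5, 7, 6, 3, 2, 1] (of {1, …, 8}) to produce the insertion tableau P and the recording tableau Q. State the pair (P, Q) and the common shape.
P = [1, 5, 6] / [2] / [3] / [4] / [7] / [8];  Q = [1, 2, 4] / [3] / [5] / [6] / [7] / [8];  common shape = (3, 1, 1, 1, 1, 1)

Row-insert the values π_1, π_2, … into P one at a time, bumping the leftmost entry strictly greater than the inserted value down to the next row. The recording tableau Q records, in position (i, j), the step at which that cell was added to P.
  Insert 4 (step 1): P = [4];  Q = [1]
  Insert 8 (step 2): P = [4, 8];  Q = [1, 2]
  Insert 5 (step 3): P = [4, 5] / [8];  Q = [1, 2] / [3]
  Insert 7 (step 4): P = [4, 5, 7] / [8];  Q = [1, 2, 4] / [3]
  Insert 6 (step 5): P = [4, 5, 6] / [7] / [8];  Q = [1, 2, 4] / [3] / [5]
  Insert 3 (step 6): P = [3, 5, 6] / [4] / [7] / [8];  Q = [1, 2, 4] / [3] / [5] / [6]
  Insert 2 (step 7): P = [2, 5, 6] / [3] / [4] / [7] / [8];  Q = [1, 2, 4] / [3] / [5] / [6] / [7]
  Insert 1 (step 8): P = [1, 5, 6] / [2] / [3] / [4] / [7] / [8];  Q = [1, 2, 4] / [3] / [5] / [6] / [7] / [8]
Final shape: (3, 1, 1, 1, 1, 1).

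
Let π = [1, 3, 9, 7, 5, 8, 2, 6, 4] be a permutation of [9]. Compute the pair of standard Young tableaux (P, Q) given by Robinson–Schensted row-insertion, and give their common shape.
P = [1, 2, 4, 6] / [3, 5] / [7, 8] / [9];  Q = [1, 2, 3, 6] / [4, 8] / [5, 9] / [7];  common shape = (4, 2, 2, 1)

Row-insert the values π_1, π_2, … into P one at a time, bumping the leftmost entry strictly greater than the inserted value down to the next row. The recording tableau Q records, in position (i, j), the step at which that cell was added to P.
  Insert 1 (step 1): P = [1];  Q = [1]
  Insert 3 (step 2): P = [1, 3];  Q = [1, 2]
  Insert 9 (step 3): P = [1, 3, 9];  Q = [1, 2, 3]
  Insert 7 (step 4): P = [1, 3, 7] / [9];  Q = [1, 2, 3] / [4]
  Insert 5 (step 5): P = [1, 3, 5] / [7] / [9];  Q = [1, 2, 3] / [4] / [5]
  Insert 8 (step 6): P = [1, 3, 5, 8] / [7] / [9];  Q = [1, 2, 3, 6] / [4] / [5]
  Insert 2 (step 7): P = [1, 2, 5, 8] / [3] / [7] / [9];  Q = [1, 2, 3, 6] / [4] / [5] / [7]
  Insert 6 (step 8): P = [1, 2, 5, 6] / [3, 8] / [7] / [9];  Q = [1, 2, 3, 6] / [4, 8] / [5] / [7]
  Insert 4 (step 9): P = [1, 2, 4, 6] / [3, 5] / [7, 8] / [9];  Q = [1, 2, 3, 6] / [4, 8] / [5, 9] / [7]
Final shape: (4, 2, 2, 1).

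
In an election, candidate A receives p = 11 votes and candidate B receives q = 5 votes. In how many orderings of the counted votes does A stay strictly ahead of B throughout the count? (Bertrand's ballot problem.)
Strict-lead orderings = 1638

Total orderings of the 16 votes with 11 for A: C(16, 11) = 4368. By the Bertrand ballot formula (Cycle Lemma / reflection principle), the number of orderings in which A is strictly ahead of B throughout is (p − q)/(p + q) · C(p + q, p) = (11 − 5)/(11 + 5) · 4368 = 1638.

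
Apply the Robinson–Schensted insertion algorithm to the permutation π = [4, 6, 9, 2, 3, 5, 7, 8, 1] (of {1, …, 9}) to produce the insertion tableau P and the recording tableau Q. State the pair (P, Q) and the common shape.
P = [1, 3, 5, 7, 8] / [2, 6, 9] / [4];  Q = [1, 2, 3, 7, 8] / [4, 5, 6] / [9];  common shape = (5, 3, 1)

Row-insert the values π_1, π_2, … into P one at a time, bumping the leftmost entry strictly greater than the inserted value down to the next row. The recording tableau Q records, in position (i, j), the step at which that cell was added to P.
  Insert 4 (step 1): P = [4];  Q = [1]
  Insert 6 (step 2): P = [4, 6];  Q = [1, 2]
  Insert 9 (step 3): P = [4, 6, 9];  Q = [1, 2, 3]
  Insert 2 (step 4): P = [2, 6, 9] / [4];  Q = [1, 2, 3] / [4]
  Insert 3 (step 5): P = [2, 3, 9] / [4, 6];  Q = [1, 2, 3] / [4, 5]
  Insert 5 (step 6): P = [2, 3, 5] / [4, 6, 9];  Q = [1, 2, 3] / [4, 5, 6]
  Insert 7 (step 7): P = [2, 3, 5, 7] / [4, 6, 9];  Q = [1, 2, 3, 7] / [4, 5, 6]
  Insert 8 (step 8): P = [2, 3, 5, 7, 8] / [4, 6, 9];  Q = [1, 2, 3, 7, 8] / [4, 5, 6]
  Insert 1 (step 9): P = [1, 3, 5, 7, 8] / [2, 6, 9] / [4];  Q = [1, 2, 3, 7, 8] / [4, 5, 6] / [9]
Final shape: (5, 3, 1).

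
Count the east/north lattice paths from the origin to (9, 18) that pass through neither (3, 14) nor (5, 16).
Number of paths = 4299990

Inclusion–exclusion. Total paths: C(27, 9) = 4686825. Through P₁: C(17, 3)·C(10, 6) = 142800. Through P₂: C(21, 5)·C(6, 4) = 305235. Since P₁ is strictly southwest of P₂, a monotone path through both must visit P₁ then P₂; paths through both = C(17, 3)·C(4, 2)·C(6, 4) = 61200. Avoid both = 4686825 − 142800 − 305235 + 61200 = 4299990.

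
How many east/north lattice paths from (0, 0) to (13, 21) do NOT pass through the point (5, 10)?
Number of paths = 701011014

Total paths from (0, 0) to (13, 21): C(34, 13) = 927983760. Paths through (5, 10): (paths (0, 0) → (5, 10)) × (paths (5, 10) → (13, 21)) = C(15, 5) · C(19, 8) = 3003 · 75582 = 226972746. Avoidance count = 927983760 − 226972746 = 701011014.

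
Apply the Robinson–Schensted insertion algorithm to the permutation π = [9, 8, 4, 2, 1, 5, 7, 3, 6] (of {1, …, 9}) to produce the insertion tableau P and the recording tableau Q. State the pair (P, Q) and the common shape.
P = [1, 3, 6] / [2, 5, 7] / [4] / [8] / [9];  Q = [1, 6, 7] / [2, 8, 9] / [3] / [4] / [5];  common shape = (3, 3, 1, 1, 1)

Row-insert the values π_1, π_2, … into P one at a time, bumping the leftmost entry strictly greater than the inserted value down to the next row. The recording tableau Q records, in position (i, j), the step at which that cell was added to P.
  Insert 9 (step 1): P = [9];  Q = [1]
  Insert 8 (step 2): P = [8] / [9];  Q = [1] / [2]
  Insert 4 (step 3): P = [4] / [8] / [9];  Q = [1] / [2] / [3]
  Insert 2 (step 4): P = [2] / [4] / [8] / [9];  Q = [1] / [2] / [3] / [4]
  Insert 1 (step 5): P = [1] / [2] / [4] / [8] / [9];  Q = [1] / [2] / [3] / [4] / [5]
  Insert 5 (step 6): P = [1, 5] / [2] / [4] / [8] / [9];  Q = [1, 6] / [2] / [3] / [4] / [5]
  Insert 7 (step 7): P = [1, 5, 7] / [2] / [4] / [8] / [9];  Q = [1, 6, 7] / [2] / [3] / [4] / [5]
  Insert 3 (step 8): P = [1, 3, 7] / [2, 5] / [4] / [8] / [9];  Q = [1, 6, 7] / [2, 8] / [3] / [4] / [5]
  Insert 6 (step 9): P = [1, 3, 6] / [2, 5, 7] / [4] / [8] / [9];  Q = [1, 6, 7] / [2, 8, 9] / [3] / [4] / [5]
Final shape: (3, 3, 1, 1, 1).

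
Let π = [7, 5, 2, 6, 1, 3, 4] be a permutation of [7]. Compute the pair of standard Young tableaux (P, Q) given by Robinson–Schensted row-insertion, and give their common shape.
P = [1, 3, 4] / [2, 6] / [5] / [7];  Q = [1, 4, 7] / [2, 6] / [3] / [5];  common shape = (3, 2, 1, 1)

Row-insert the values π_1, π_2, … into P one at a time, bumping the leftmost entry strictly greater than the inserted value down to the next row. The recording tableau Q records, in position (i, j), the step at which that cell was added to P.
  Insert 7 (step 1): P = [7];  Q = [1]
  Insert 5 (step 2): P = [5] / [7];  Q = [1] / [2]
  Insert 2 (step 3): P = [2] / [5] / [7];  Q = [1] / [2] / [3]
  Insert 6 (step 4): P = [2, 6] / [5] / [7];  Q = [1, 4] / [2] / [3]
  Insert 1 (step 5): P = [1, 6] / [2] / [5] / [7];  Q = [1, 4] / [2] / [3] / [5]
  Insert 3 (step 6): P = [1, 3] / [2, 6] / [5] / [7];  Q = [1, 4] / [2, 6] / [3] / [5]
  Insert 4 (step 7): P = [1, 3, 4] / [2, 6] / [5] / [7];  Q = [1, 4, 7] / [2, 6] / [3] / [5]
Final shape: (3, 2, 1, 1).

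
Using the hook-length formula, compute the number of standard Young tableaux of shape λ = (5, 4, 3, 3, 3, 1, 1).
# SYT of shape (5, 4, 3, 3, 3, 1, 1) = 80620800

Hook-length formula: f^λ = n! / Π hook(c), product over all cells c of the Young diagram. For λ = (5, 4, 3, 3, 3, 1, 1), n = 20 boxes. Hook lengths by row (left-to-right, top-to-bottom): [11, 8, 7, 3, 1]; [9, 6, 5, 1]; [7, 4, 3]; [6, 3, 2]; [5, 2, 1]; [2]; [1]. Product of hooks = 30177100800. So f^λ = 20! / 30177100800 = 2432902008176640000 / 30177100800 = 80620800.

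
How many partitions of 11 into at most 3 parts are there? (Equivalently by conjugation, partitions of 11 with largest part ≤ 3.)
p(11, parts ≤ 3) = 16

Partitions of 11 with all parts ≤ 3: 3+3+3+2, 3+3+3+1+1, 3+3+2+2+1, 3+3+2+1+1+1, 3+3+1+1+1+1+1, 3+2+2+2+2, 3+2+2+2+1+1, 3+2+2+1+1+1+1, 3+2+1+1+1+1+1+1, 3+1+1+1+1+1+1+1+1, 2+2+2+2+2+1, 2+2+2+2+1+1+1, 2+2+2+1+1+1+1+1, 2+2+1+1+1+1+1+1+1, 2+1+1+1+1+1+1+1+1+1, 1+1+1+1+1+1+1+1+1+1+1. Count = 16.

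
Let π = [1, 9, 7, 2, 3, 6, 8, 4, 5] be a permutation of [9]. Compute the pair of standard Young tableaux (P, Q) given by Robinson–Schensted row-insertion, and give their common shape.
P = [1, 2, 3, 4, 5] / [6, 8] / [7] / [9];  Q = [1, 2, 5, 6, 7] / [3, 9] / [4] / [8];  common shape = (5, 2, 1, 1)

Row-insert the values π_1, π_2, … into P one at a time, bumping the leftmost entry strictly greater than the inserted value down to the next row. The recording tableau Q records, in position (i, j), the step at which that cell was added to P.
  Insert 1 (step 1): P = [1];  Q = [1]
  Insert 9 (step 2): P = [1, 9];  Q = [1, 2]
  Insert 7 (step 3): P = [1, 7] / [9];  Q = [1, 2] / [3]
  Insert 2 (step 4): P = [1, 2] / [7] / [9];  Q = [1, 2] / [3] / [4]
  Insert 3 (step 5): P = [1, 2, 3] / [7] / [9];  Q = [1, 2, 5] / [3] / [4]
  Insert 6 (step 6): P = [1, 2, 3, 6] / [7] / [9];  Q = [1, 2, 5, 6] / [3] / [4]
  Insert 8 (step 7): P = [1, 2, 3, 6, 8] / [7] / [9];  Q = [1, 2, 5, 6, 7] / [3] / [4]
  Insert 4 (step 8): P = [1, 2, 3, 4, 8] / [6] / [7] / [9];  Q = [1, 2, 5, 6, 7] / [3] / [4] / [8]
  Insert 5 (step 9): P = [1, 2, 3, 4, 5] / [6, 8] / [7] / [9];  Q = [1, 2, 5, 6, 7] / [3, 9] / [4] / [8]
Final shape: (5, 2, 1, 1).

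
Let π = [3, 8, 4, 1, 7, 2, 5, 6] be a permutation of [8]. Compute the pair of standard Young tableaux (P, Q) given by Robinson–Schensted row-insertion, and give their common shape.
P = [1, 2, 5, 6] / [3, 4, 7] / [8];  Q = [1, 2, 5, 8] / [3, 6, 7] / [4];  common shape = (4, 3, 1)

Row-insert the values π_1, π_2, … into P one at a time, bumping the leftmost entry strictly greater than the inserted value down to the next row. The recording tableau Q records, in position (i, j), the step at which that cell was added to P.
  Insert 3 (step 1): P = [3];  Q = [1]
  Insert 8 (step 2): P = [3, 8];  Q = [1, 2]
  Insert 4 (step 3): P = [3, 4] / [8];  Q = [1, 2] / [3]
  Insert 1 (step 4): P = [1, 4] / [3] / [8];  Q = [1, 2] / [3] / [4]
  Insert 7 (step 5): P = [1, 4, 7] / [3] / [8];  Q = [1, 2, 5] / [3] / [4]
  Insert 2 (step 6): P = [1, 2, 7] / [3, 4] / [8];  Q = [1, 2, 5] / [3, 6] / [4]
  Insert 5 (step 7): P = [1, 2, 5] / [3, 4, 7] / [8];  Q = [1, 2, 5] / [3, 6, 7] / [4]
  Insert 6 (step 8): P = [1, 2, 5, 6] / [3, 4, 7] / [8];  Q = [1, 2, 5, 8] / [3, 6, 7] / [4]
Final shape: (4, 3, 1).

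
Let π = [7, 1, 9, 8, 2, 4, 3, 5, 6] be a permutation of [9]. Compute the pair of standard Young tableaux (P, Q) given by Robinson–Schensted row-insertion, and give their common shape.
P = [1, 2, 3, 5, 6] / [4, 8] / [7] / [9];  Q = [1, 3, 6, 8, 9] / [2, 4] / [5] / [7];  common shape = (5, 2, 1, 1)

Row-insert the values π_1, π_2, … into P one at a time, bumping the leftmost entry strictly greater than the inserted value down to the next row. The recording tableau Q records, in position (i, j), the step at which that cell was added to P.
  Insert 7 (step 1): P = [7];  Q = [1]
  Insert 1 (step 2): P = [1] / [7];  Q = [1] / [2]
  Insert 9 (step 3): P = [1, 9] / [7];  Q = [1, 3] / [2]
  Insert 8 (step 4): P = [1, 8] / [7, 9];  Q = [1, 3] / [2, 4]
  Insert 2 (step 5): P = [1, 2] / [7, 8] / [9];  Q = [1, 3] / [2, 4] / [5]
  Insert 4 (step 6): P = [1, 2, 4] / [7, 8] / [9];  Q = [1, 3, 6] / [2, 4] / [5]
  Insert 3 (step 7): P = [1, 2, 3] / [4, 8] / [7] / [9];  Q = [1, 3, 6] / [2, 4] / [5] / [7]
  Insert 5 (step 8): P = [1, 2, 3, 5] / [4, 8] / [7] / [9];  Q = [1, 3, 6, 8] / [2, 4] / [5] / [7]
  Insert 6 (step 9): P = [1, 2, 3, 5, 6] / [4, 8] / [7] / [9];  Q = [1, 3, 6, 8, 9] / [2, 4] / [5] / [7]
Final shape: (5, 2, 1, 1).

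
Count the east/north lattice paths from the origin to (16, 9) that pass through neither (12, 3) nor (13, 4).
Number of paths = 1865105

Inclusion–exclusion. Total paths: C(25, 16) = 2042975. Through P₁: C(15, 12)·C(10, 4) = 95550. Through P₂: C(17, 13)·C(8, 3) = 133280. Since P₁ is strictly southwest of P₂, a monotone path through both must visit P₁ then P₂; paths through both = C(15, 12)·C(2, 1)·C(8, 3) = 50960. Avoid both = 2042975 − 95550 − 133280 + 50960 = 1865105.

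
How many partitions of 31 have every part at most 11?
p(31, parts ≤ 11) = 4802

Use the recurrence p(n, m) = p(n, m−1) + p(n−m, m): either the largest part is < m (count p(n, m−1)) or the largest part is exactly m (remove one copy of m, count p(n−m, m)). With p(0, ·) = 1 this gives p(31, parts ≤ 11) = 4802. (By conjugating Young diagrams, this also counts partitions of 31 into at most 11 parts.)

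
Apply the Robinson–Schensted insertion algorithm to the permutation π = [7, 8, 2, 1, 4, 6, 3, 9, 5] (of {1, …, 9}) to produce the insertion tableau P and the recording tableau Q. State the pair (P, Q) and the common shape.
P = [1, 3, 5, 9] / [2, 4, 6] / [7, 8];  Q = [1, 2, 6, 8] / [3, 5, 9] / [4, 7];  common shape = (4, 3, 2)

Row-insert the values π_1, π_2, … into P one at a time, bumping the leftmost entry strictly greater than the inserted value down to the next row. The recording tableau Q records, in position (i, j), the step at which that cell was added to P.
  Insert 7 (step 1): P = [7];  Q = [1]
  Insert 8 (step 2): P = [7, 8];  Q = [1, 2]
  Insert 2 (step 3): P = [2, 8] / [7];  Q = [1, 2] / [3]
  Insert 1 (step 4): P = [1, 8] / [2] / [7];  Q = [1, 2] / [3] / [4]
  Insert 4 (step 5): P = [1, 4] / [2, 8] / [7];  Q = [1, 2] / [3, 5] / [4]
  Insert 6 (step 6): P = [1, 4, 6] / [2, 8] / [7];  Q = [1, 2, 6] / [3, 5] / [4]
  Insert 3 (step 7): P = [1, 3, 6] / [2, 4] / [7, 8];  Q = [1, 2, 6] / [3, 5] / [4, 7]
  Insert 9 (step 8): P = [1, 3, 6, 9] / [2, 4] / [7, 8];  Q = [1, 2, 6, 8] / [3, 5] / [4, 7]
  Insert 5 (step 9): P = [1, 3, 5, 9] / [2, 4, 6] / [7, 8];  Q = [1, 2, 6, 8] / [3, 5, 9] / [4, 7]
Final shape: (4, 3, 2).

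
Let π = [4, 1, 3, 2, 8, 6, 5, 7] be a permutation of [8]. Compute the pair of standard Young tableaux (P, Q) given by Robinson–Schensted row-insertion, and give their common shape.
P = [1, 2, 5, 7] / [3, 6] / [4, 8];  Q = [1, 3, 5, 8] / [2, 6] / [4, 7];  common shape = (4, 2, 2)

Row-insert the values π_1, π_2, … into P one at a time, bumping the leftmost entry strictly greater than the inserted value down to the next row. The recording tableau Q records, in position (i, j), the step at which that cell was added to P.
  Insert 4 (step 1): P = [4];  Q = [1]
  Insert 1 (step 2): P = [1] / [4];  Q = [1] / [2]
  Insert 3 (step 3): P = [1, 3] / [4];  Q = [1, 3] / [2]
  Insert 2 (step 4): P = [1, 2] / [3] / [4];  Q = [1, 3] / [2] / [4]
  Insert 8 (step 5): P = [1, 2, 8] / [3] / [4];  Q = [1, 3, 5] / [2] / [4]
  Insert 6 (step 6): P = [1, 2, 6] / [3, 8] / [4];  Q = [1, 3, 5] / [2, 6] / [4]
  Insert 5 (step 7): P = [1, 2, 5] / [3, 6] / [4, 8];  Q = [1, 3, 5] / [2, 6] / [4, 7]
  Insert 7 (step 8): P = [1, 2, 5, 7] / [3, 6] / [4, 8];  Q = [1, 3, 5, 8] / [2, 6] / [4, 7]
Final shape: (4, 2, 2).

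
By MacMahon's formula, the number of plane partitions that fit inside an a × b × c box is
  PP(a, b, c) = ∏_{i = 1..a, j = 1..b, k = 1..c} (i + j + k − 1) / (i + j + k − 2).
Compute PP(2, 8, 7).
PP(2, 8, 7) = 9202050

Evaluate the triple product over i = 1..2, j = 1..8, k = 1..7. The factors are (2/1) · (3/2) · (4/3) · (5/4) · (6/5) · (7/6) · (8/7) · (3/2) · … (112 factors total). The numerators and denominators telescope so the product is an integer; carrying out the multiplication exactly gives PP(2, 8, 7) = 9202050.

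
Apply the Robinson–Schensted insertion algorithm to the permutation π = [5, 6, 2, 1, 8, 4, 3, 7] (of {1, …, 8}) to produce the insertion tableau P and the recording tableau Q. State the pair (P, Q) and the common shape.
P = [1, 3, 7] / [2, 4, 8] / [5, 6];  Q = [1, 2, 5] / [3, 6, 8] / [4, 7];  common shape = (3, 3, 2)

Row-insert the values π_1, π_2, … into P one at a time, bumping the leftmost entry strictly greater than the inserted value down to the next row. The recording tableau Q records, in position (i, j), the step at which that cell was added to P.
  Insert 5 (step 1): P = [5];  Q = [1]
  Insert 6 (step 2): P = [5, 6];  Q = [1, 2]
  Insert 2 (step 3): P = [2, 6] / [5];  Q = [1, 2] / [3]
  Insert 1 (step 4): P = [1, 6] / [2] / [5];  Q = [1, 2] / [3] / [4]
  Insert 8 (step 5): P = [1, 6, 8] / [2] / [5];  Q = [1, 2, 5] / [3] / [4]
  Insert 4 (step 6): P = [1, 4, 8] / [2, 6] / [5];  Q = [1, 2, 5] / [3, 6] / [4]
  Insert 3 (step 7): P = [1, 3, 8] / [2, 4] / [5, 6];  Q = [1, 2, 5] / [3, 6] / [4, 7]
  Insert 7 (step 8): P = [1, 3, 7] / [2, 4, 8] / [5, 6];  Q = [1, 2, 5] / [3, 6, 8] / [4, 7]
Final shape: (3, 3, 2).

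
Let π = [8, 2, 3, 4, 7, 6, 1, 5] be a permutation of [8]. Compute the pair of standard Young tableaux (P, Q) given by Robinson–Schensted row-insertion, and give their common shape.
P = [1, 3, 4, 5] / [2, 6] / [7] / [8];  Q = [1, 3, 4, 5] / [2, 8] / [6] / [7];  common shape = (4, 2, 1, 1)

Row-insert the values π_1, π_2, … into P one at a time, bumping the leftmost entry strictly greater than the inserted value down to the next row. The recording tableau Q records, in position (i, j), the step at which that cell was added to P.
  Insert 8 (step 1): P = [8];  Q = [1]
  Insert 2 (step 2): P = [2] / [8];  Q = [1] / [2]
  Insert 3 (step 3): P = [2, 3] / [8];  Q = [1, 3] / [2]
  Insert 4 (step 4): P = [2, 3, 4] / [8];  Q = [1, 3, 4] / [2]
  Insert 7 (step 5): P = [2, 3, 4, 7] / [8];  Q = [1, 3, 4, 5] / [2]
  Insert 6 (step 6): P = [2, 3, 4, 6] / [7] / [8];  Q = [1, 3, 4, 5] / [2] / [6]
  Insert 1 (step 7): P = [1, 3, 4, 6] / [2] / [7] / [8];  Q = [1, 3, 4, 5] / [2] / [6] / [7]
  Insert 5 (step 8): P = [1, 3, 4, 5] / [2, 6] / [7] / [8];  Q = [1, 3, 4, 5] / [2, 8] / [6] / [7]
Final shape: (4, 2, 1, 1).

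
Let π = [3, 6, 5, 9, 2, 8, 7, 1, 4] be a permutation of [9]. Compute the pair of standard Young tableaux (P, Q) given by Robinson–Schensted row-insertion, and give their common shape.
P = [1, 4, 7] / [2, 5] / [3, 8] / [6, 9];  Q = [1, 2, 4] / [3, 6] / [5, 7] / [8, 9];  common shape = (3, 2, 2, 2)

Row-insert the values π_1, π_2, … into P one at a time, bumping the leftmost entry strictly greater than the inserted value down to the next row. The recording tableau Q records, in position (i, j), the step at which that cell was added to P.
  Insert 3 (step 1): P = [3];  Q = [1]
  Insert 6 (step 2): P = [3, 6];  Q = [1, 2]
  Insert 5 (step 3): P = [3, 5] / [6];  Q = [1, 2] / [3]
  Insert 9 (step 4): P = [3, 5, 9] / [6];  Q = [1, 2, 4] / [3]
  Insert 2 (step 5): P = [2, 5, 9] / [3] / [6];  Q = [1, 2, 4] / [3] / [5]
  Insert 8 (step 6): P = [2, 5, 8] / [3, 9] / [6];  Q = [1, 2, 4] / [3, 6] / [5]
  Insert 7 (step 7): P = [2, 5, 7] / [3, 8] / [6, 9];  Q = [1, 2, 4] / [3, 6] / [5, 7]
  Insert 1 (step 8): P = [1, 5, 7] / [2, 8] / [3, 9] / [6];  Q = [1, 2, 4] / [3, 6] / [5, 7] / [8]
  Insert 4 (step 9): P = [1, 4, 7] / [2, 5] / [3, 8] / [6, 9];  Q = [1, 2, 4] / [3, 6] / [5, 7] / [8, 9]
Final shape: (3, 2, 2, 2).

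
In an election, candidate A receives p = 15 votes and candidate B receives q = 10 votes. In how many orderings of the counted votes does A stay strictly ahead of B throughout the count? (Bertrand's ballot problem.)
Strict-lead orderings = 653752

Total orderings of the 25 votes with 15 for A: C(25, 15) = 3268760. By the Bertrand ballot formula (Cycle Lemma / reflection principle), the number of orderings in which A is strictly ahead of B throughout is (p − q)/(p + q) · C(p + q, p) = (15 − 10)/(15 + 10) · 3268760 = 653752.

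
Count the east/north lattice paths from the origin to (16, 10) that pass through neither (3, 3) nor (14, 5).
Number of paths = 3549907

Inclusion–exclusion. Total paths: C(26, 16) = 5311735. Through P₁: C(6, 3)·C(20, 13) = 1550400. Through P₂: C(19, 14)·C(7, 2) = 244188. Since P₁ is strictly southwest of P₂, a monotone path through both must visit P₁ then P₂; paths through both = C(6, 3)·C(13, 11)·C(7, 2) = 32760. Avoid both = 5311735 − 1550400 − 244188 + 32760 = 3549907.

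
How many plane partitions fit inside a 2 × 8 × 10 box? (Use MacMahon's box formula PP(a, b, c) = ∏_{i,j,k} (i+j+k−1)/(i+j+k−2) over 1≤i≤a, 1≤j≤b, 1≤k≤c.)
PP(2, 8, 10) = 367479684

Evaluate the triple product over i = 1..2, j = 1..8, k = 1..10. The factors are (2/1) · (3/2) · (4/3) · (5/4) · (6/5) · (7/6) · (8/7) · (9/8) · … (160 factors total). The numerators and denominators telescope so the product is an integer; carrying out the multiplication exactly gives PP(2, 8, 10) = 367479684.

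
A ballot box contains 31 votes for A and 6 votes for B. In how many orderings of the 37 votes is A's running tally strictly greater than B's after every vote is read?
Strict-lead orderings = 1570800

Total orderings of the 37 votes with 31 for A: C(37, 31) = 2324784. By the Bertrand ballot formula (Cycle Lemma / reflection principle), the number of orderings in which A is strictly ahead of B throughout is (p − q)/(p + q) · C(p + q, p) = (31 − 6)/(31 + 6) · 2324784 = 1570800.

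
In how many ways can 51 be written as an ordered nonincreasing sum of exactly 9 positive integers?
p(51, 9 parts) = 17354

Partitions of n into exactly k parts are in bijection with partitions of n − k into at most k parts (subtract 1 from each part). So p(51, exactly 9) = p(42, parts ≤ 9). Computing via the recurrence p(m, j) = p(m, j−1) + p(m−j, j) gives 17354.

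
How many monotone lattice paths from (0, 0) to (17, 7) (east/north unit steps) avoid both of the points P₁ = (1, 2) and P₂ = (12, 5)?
Number of paths = 178041

Inclusion–exclusion. Total paths: C(24, 17) = 346104. Through P₁: C(3, 1)·C(21, 16) = 61047. Through P₂: C(17, 12)·C(7, 5) = 129948. Since P₁ is strictly southwest of P₂, a monotone path through both must visit P₁ then P₂; paths through both = C(3, 1)·C(14, 11)·C(7, 5) = 22932. Avoid both = 346104 − 61047 − 129948 + 22932 = 178041.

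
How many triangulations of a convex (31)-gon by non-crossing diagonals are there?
C_29 = 1002242216651368

These polygon triangulations are counted by the Catalan number C_n = (1/(n + 1)) · C(2n, n). For n = 29: C_29 = (1/30) · C(58, 29) = 30067266499541040/30 = 1002242216651368.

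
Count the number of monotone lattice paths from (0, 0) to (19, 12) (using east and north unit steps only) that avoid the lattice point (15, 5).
Number of paths = 136004205

Total paths from (0, 0) to (19, 12): C(31, 19) = 141120525. Paths through (15, 5): (paths (0, 0) → (15, 5)) × (paths (15, 5) → (19, 12)) = C(20, 15) · C(11, 4) = 15504 · 330 = 5116320. Avoidance count = 141120525 − 5116320 = 136004205.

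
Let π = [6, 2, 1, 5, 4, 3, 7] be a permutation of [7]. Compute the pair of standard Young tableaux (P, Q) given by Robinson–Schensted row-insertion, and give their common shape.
P = [1, 3, 7] / [2, 4] / [5] / [6];  Q = [1, 4, 7] / [2, 5] / [3] / [6];  common shape = (3, 2, 1, 1)

Row-insert the values π_1, π_2, … into P one at a time, bumping the leftmost entry strictly greater than the inserted value down to the next row. The recording tableau Q records, in position (i, j), the step at which that cell was added to P.
  Insert 6 (step 1): P = [6];  Q = [1]
  Insert 2 (step 2): P = [2] / [6];  Q = [1] / [2]
  Insert 1 (step 3): P = [1] / [2] / [6];  Q = [1] / [2] / [3]
  Insert 5 (step 4): P = [1, 5] / [2] / [6];  Q = [1, 4] / [2] / [3]
  Insert 4 (step 5): P = [1, 4] / [2, 5] / [6];  Q = [1, 4] / [2, 5] / [3]
  Insert 3 (step 6): P = [1, 3] / [2, 4] / [5] / [6];  Q = [1, 4] / [2, 5] / [3] / [6]
  Insert 7 (step 7): P = [1, 3, 7] / [2, 4] / [5] / [6];  Q = [1, 4, 7] / [2, 5] / [3] / [6]
Final shape: (3, 2, 1, 1).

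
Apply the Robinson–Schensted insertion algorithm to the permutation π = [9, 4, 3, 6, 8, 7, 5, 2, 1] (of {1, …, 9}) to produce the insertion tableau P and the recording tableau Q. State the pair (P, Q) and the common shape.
P = [1, 5, 7] / [2, 6] / [3] / [4] / [8] / [9];  Q = [1, 4, 5] / [2, 6] / [3] / [7] / [8] / [9];  common shape = (3, 2, 1, 1, 1, 1)

Row-insert the values π_1, π_2, … into P one at a time, bumping the leftmost entry strictly greater than the inserted value down to the next row. The recording tableau Q records, in position (i, j), the step at which that cell was added to P.
  Insert 9 (step 1): P = [9];  Q = [1]
  Insert 4 (step 2): P = [4] / [9];  Q = [1] / [2]
  Insert 3 (step 3): P = [3] / [4] / [9];  Q = [1] / [2] / [3]
  Insert 6 (step 4): P = [3, 6] / [4] / [9];  Q = [1, 4] / [2] / [3]
  Insert 8 (step 5): P = [3, 6, 8] / [4] / [9];  Q = [1, 4, 5] / [2] / [3]
  Insert 7 (step 6): P = [3, 6, 7] / [4, 8] / [9];  Q = [1, 4, 5] / [2, 6] / [3]
  Insert 5 (step 7): P = [3, 5, 7] / [4, 6] / [8] / [9];  Q = [1, 4, 5] / [2, 6] / [3] / [7]
  Insert 2 (step 8): P = [2, 5, 7] / [3, 6] / [4] / [8] / [9];  Q = [1, 4, 5] / [2, 6] / [3] / [7] / [8]
  Insert 1 (step 9): P = [1, 5, 7] / [2, 6] / [3] / [4] / [8] / [9];  Q = [1, 4, 5] / [2, 6] / [3] / [7] / [8] / [9]
Final shape: (3, 2, 1, 1, 1, 1).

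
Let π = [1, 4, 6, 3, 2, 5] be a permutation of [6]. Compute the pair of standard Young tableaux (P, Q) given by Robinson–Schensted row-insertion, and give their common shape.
P = [1, 2, 5] / [3, 6] / [4];  Q = [1, 2, 3] / [4, 6] / [5];  common shape = (3, 2, 1)

Row-insert the values π_1, π_2, … into P one at a time, bumping the leftmost entry strictly greater than the inserted value down to the next row. The recording tableau Q records, in position (i, j), the step at which that cell was added to P.
  Insert 1 (step 1): P = [1];  Q = [1]
  Insert 4 (step 2): P = [1, 4];  Q = [1, 2]
  Insert 6 (step 3): P = [1, 4, 6];  Q = [1, 2, 3]
  Insert 3 (step 4): P = [1, 3, 6] / [4];  Q = [1, 2, 3] / [4]
  Insert 2 (step 5): P = [1, 2, 6] / [3] / [4];  Q = [1, 2, 3] / [4] / [5]
  Insert 5 (step 6): P = [1, 2, 5] / [3, 6] / [4];  Q = [1, 2, 3] / [4, 6] / [5]
Final shape: (3, 2, 1).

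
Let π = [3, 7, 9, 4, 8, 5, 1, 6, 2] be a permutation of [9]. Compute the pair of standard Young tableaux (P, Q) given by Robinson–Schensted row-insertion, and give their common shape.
P = [1, 2, 5, 6] / [3, 4] / [7, 8] / [9];  Q = [1, 2, 3, 8] / [4, 5] / [6, 9] / [7];  common shape = (4, 2, 2, 1)

Row-insert the values π_1, π_2, … into P one at a time, bumping the leftmost entry strictly greater than the inserted value down to the next row. The recording tableau Q records, in position (i, j), the step at which that cell was added to P.
  Insert 3 (step 1): P = [3];  Q = [1]
  Insert 7 (step 2): P = [3, 7];  Q = [1, 2]
  Insert 9 (step 3): P = [3, 7, 9];  Q = [1, 2, 3]
  Insert 4 (step 4): P = [3, 4, 9] / [7];  Q = [1, 2, 3] / [4]
  Insert 8 (step 5): P = [3, 4, 8] / [7, 9];  Q = [1, 2, 3] / [4, 5]
  Insert 5 (step 6): P = [3, 4, 5] / [7, 8] / [9];  Q = [1, 2, 3] / [4, 5] / [6]
  Insert 1 (step 7): P = [1, 4, 5] / [3, 8] / [7] / [9];  Q = [1, 2, 3] / [4, 5] / [6] / [7]
  Insert 6 (step 8): P = [1, 4, 5, 6] / [3, 8] / [7] / [9];  Q = [1, 2, 3, 8] / [4, 5] / [6] / [7]
  Insert 2 (step 9): P = [1, 2, 5, 6] / [3, 4] / [7, 8] / [9];  Q = [1, 2, 3, 8] / [4, 5] / [6, 9] / [7]
Final shape: (4, 2, 2, 1).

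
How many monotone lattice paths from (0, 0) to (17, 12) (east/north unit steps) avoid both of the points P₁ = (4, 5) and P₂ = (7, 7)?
Number of paths = 35605899

Inclusion–exclusion. Total paths: C(29, 17) = 51895935. Through P₁: C(9, 4)·C(20, 13) = 9767520. Through P₂: C(14, 7)·C(15, 10) = 10306296. Since P₁ is strictly southwest of P₂, a monotone path through both must visit P₁ then P₂; paths through both = C(9, 4)·C(5, 3)·C(15, 10) = 3783780. Avoid both = 51895935 − 9767520 − 10306296 + 3783780 = 35605899.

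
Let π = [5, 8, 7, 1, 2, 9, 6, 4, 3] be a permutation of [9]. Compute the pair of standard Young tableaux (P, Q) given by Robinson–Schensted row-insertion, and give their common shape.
P = [1, 2, 3] / [4, 6, 9] / [5] / [7] / [8];  Q = [1, 2, 6] / [3, 5, 7] / [4] / [8] / [9];  common shape = (3, 3, 1, 1, 1)

Row-insert the values π_1, π_2, … into P one at a time, bumping the leftmost entry strictly greater than the inserted value down to the next row. The recording tableau Q records, in position (i, j), the step at which that cell was added to P.
  Insert 5 (step 1): P = [5];  Q = [1]
  Insert 8 (step 2): P = [5, 8];  Q = [1, 2]
  Insert 7 (step 3): P = [5, 7] / [8];  Q = [1, 2] / [3]
  Insert 1 (step 4): P = [1, 7] / [5] / [8];  Q = [1, 2] / [3] / [4]
  Insert 2 (step 5): P = [1, 2] / [5, 7] / [8];  Q = [1, 2] / [3, 5] / [4]
  Insert 9 (step 6): P = [1, 2, 9] / [5, 7] / [8];  Q = [1, 2, 6] / [3, 5] / [4]
  Insert 6 (step 7): P = [1, 2, 6] / [5, 7, 9] / [8];  Q = [1, 2, 6] / [3, 5, 7] / [4]
  Insert 4 (step 8): P = [1, 2, 4] / [5, 6, 9] / [7] / [8];  Q = [1, 2, 6] / [3, 5, 7] / [4] / [8]
  Insert 3 (step 9): P = [1, 2, 3] / [4, 6, 9] / [5] / [7] / [8];  Q = [1, 2, 6] / [3, 5, 7] / [4] / [8] / [9]
Final shape: (3, 3, 1, 1, 1).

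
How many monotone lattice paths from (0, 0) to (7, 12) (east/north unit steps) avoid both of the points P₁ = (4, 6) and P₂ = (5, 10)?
Number of paths = 21030

Inclusion–exclusion. Total paths: C(19, 7) = 50388. Through P₁: C(10, 4)·C(9, 3) = 17640. Through P₂: C(15, 5)·C(4, 2) = 18018. Since P₁ is strictly southwest of P₂, a monotone path through both must visit P₁ then P₂; paths through both = C(10, 4)·C(5, 1)·C(4, 2) = 6300. Avoid both = 50388 − 17640 − 18018 + 6300 = 21030.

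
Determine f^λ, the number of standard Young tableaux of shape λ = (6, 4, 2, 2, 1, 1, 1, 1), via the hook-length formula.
# SYT of shape (6, 4, 2, 2, 1, 1, 1, 1) = 7634088

Hook-length formula: f^λ = n! / Π hook(c), product over all cells c of the Young diagram. For λ = (6, 4, 2, 2, 1, 1, 1, 1), n = 18 boxes. Hook lengths by row (left-to-right, top-to-bottom): [13, 8, 5, 4, 2, 1]; [10, 5, 2, 1]; [7, 2]; [6, 1]; [4]; [3]; [2]; [1]. Product of hooks = 838656000. So f^λ = 18! / 838656000 = 6402373705728000 / 838656000 = 7634088.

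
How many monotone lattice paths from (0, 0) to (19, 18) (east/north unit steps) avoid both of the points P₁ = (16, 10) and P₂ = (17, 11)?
Number of paths = 16405570065

Inclusion–exclusion. Total paths: C(37, 19) = 17672631900. Through P₁: C(26, 16)·C(11, 3) = 876436275. Through P₂: C(28, 17)·C(9, 2) = 773070480. Since P₁ is strictly southwest of P₂, a monotone path through both must visit P₁ then P₂; paths through both = C(26, 16)·C(2, 1)·C(9, 2) = 382444920. Avoid both = 17672631900 − 876436275 − 773070480 + 382444920 = 16405570065.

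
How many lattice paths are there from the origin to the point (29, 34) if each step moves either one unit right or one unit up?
Number of paths = 759510004936100355

A monotone lattice path from (0, 0) to (29, 34) consists of 29 east steps and 34 north steps in some order, so it is determined by which 29 of the 63 steps are east. The count is C(63, 29) = 759510004936100355.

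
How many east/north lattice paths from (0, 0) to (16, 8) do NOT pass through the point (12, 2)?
Number of paths = 716361

Total paths from (0, 0) to (16, 8): C(24, 16) = 735471. Paths through (12, 2): (paths (0, 0) → (12, 2)) × (paths (12, 2) → (16, 8)) = C(14, 12) · C(10, 4) = 91 · 210 = 19110. Avoidance count = 735471 − 19110 = 716361.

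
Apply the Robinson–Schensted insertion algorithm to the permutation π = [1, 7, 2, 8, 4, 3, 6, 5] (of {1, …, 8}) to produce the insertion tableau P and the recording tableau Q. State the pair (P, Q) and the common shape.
P = [1, 2, 3, 5] / [4, 6] / [7, 8];  Q = [1, 2, 4, 7] / [3, 5] / [6, 8];  common shape = (4, 2, 2)

Row-insert the values π_1, π_2, … into P one at a time, bumping the leftmost entry strictly greater than the inserted value down to the next row. The recording tableau Q records, in position (i, j), the step at which that cell was added to P.
  Insert 1 (step 1): P = [1];  Q = [1]
  Insert 7 (step 2): P = [1, 7];  Q = [1, 2]
  Insert 2 (step 3): P = [1, 2] / [7];  Q = [1, 2] / [3]
  Insert 8 (step 4): P = [1, 2, 8] / [7];  Q = [1, 2, 4] / [3]
  Insert 4 (step 5): P = [1, 2, 4] / [7, 8];  Q = [1, 2, 4] / [3, 5]
  Insert 3 (step 6): P = [1, 2, 3] / [4, 8] / [7];  Q = [1, 2, 4] / [3, 5] / [6]
  Insert 6 (step 7): P = [1, 2, 3, 6] / [4, 8] / [7];  Q = [1, 2, 4, 7] / [3, 5] / [6]
  Insert 5 (step 8): P = [1, 2, 3, 5] / [4, 6] / [7, 8];  Q = [1, 2, 4, 7] / [3, 5] / [6, 8]
Final shape: (4, 2, 2).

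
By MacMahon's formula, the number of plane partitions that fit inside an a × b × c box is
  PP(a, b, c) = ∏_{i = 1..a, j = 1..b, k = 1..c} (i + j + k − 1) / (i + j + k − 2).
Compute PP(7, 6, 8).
PP(7, 6, 8) = 19702998159210080

Evaluate the triple product over i = 1..7, j = 1..6, k = 1..8. The factors are (2/1) · (3/2) · (4/3) · (5/4) · (6/5) · (7/6) · (8/7) · (9/8) · … (336 factors total). The numerators and denominators telescope so the product is an integer; carrying out the multiplication exactly gives PP(7, 6, 8) = 19702998159210080.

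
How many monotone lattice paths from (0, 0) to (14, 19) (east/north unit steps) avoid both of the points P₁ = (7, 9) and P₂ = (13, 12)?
Number of paths = 562409360

Inclusion–exclusion. Total paths: C(33, 14) = 818809200. Through P₁: C(16, 7)·C(17, 7) = 222485120. Through P₂: C(25, 13)·C(8, 1) = 41602400. Since P₁ is strictly southwest of P₂, a monotone path through both must visit P₁ then P₂; paths through both = C(16, 7)·C(9, 6)·C(8, 1) = 7687680. Avoid both = 818809200 − 222485120 − 41602400 + 7687680 = 562409360.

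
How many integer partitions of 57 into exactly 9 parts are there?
p(57, 9 parts) = 36347

Partitions of n into exactly k parts are in bijection with partitions of n − k into at most k parts (subtract 1 from each part). So p(57, exactly 9) = p(48, parts ≤ 9). Computing via the recurrence p(m, j) = p(m, j−1) + p(m−j, j) gives 36347.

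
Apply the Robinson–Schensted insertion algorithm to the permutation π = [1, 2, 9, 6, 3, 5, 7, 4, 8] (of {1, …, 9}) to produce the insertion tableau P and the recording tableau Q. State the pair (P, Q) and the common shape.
P = [1, 2, 3, 4, 7, 8] / [5] / [6] / [9];  Q = [1, 2, 3, 6, 7, 9] / [4] / [5] / [8];  common shape = (6, 1, 1, 1)

Row-insert the values π_1, π_2, … into P one at a time, bumping the leftmost entry strictly greater than the inserted value down to the next row. The recording tableau Q records, in position (i, j), the step at which that cell was added to P.
  Insert 1 (step 1): P = [1];  Q = [1]
  Insert 2 (step 2): P = [1, 2];  Q = [1, 2]
  Insert 9 (step 3): P = [1, 2, 9];  Q = [1, 2, 3]
  Insert 6 (step 4): P = [1, 2, 6] / [9];  Q = [1, 2, 3] / [4]
  Insert 3 (step 5): P = [1, 2, 3] / [6] / [9];  Q = [1, 2, 3] / [4] / [5]
  Insert 5 (step 6): P = [1, 2, 3, 5] / [6] / [9];  Q = [1, 2, 3, 6] / [4] / [5]
  Insert 7 (step 7): P = [1, 2, 3, 5, 7] / [6] / [9];  Q = [1, 2, 3, 6, 7] / [4] / [5]
  Insert 4 (step 8): P = [1, 2, 3, 4, 7] / [5] / [6] / [9];  Q = [1, 2, 3, 6, 7] / [4] / [5] / [8]
  Insert 8 (step 9): P = [1, 2, 3, 4, 7, 8] / [5] / [6] / [9];  Q = [1, 2, 3, 6, 7, 9] / [4] / [5] / [8]
Final shape: (6, 1, 1, 1).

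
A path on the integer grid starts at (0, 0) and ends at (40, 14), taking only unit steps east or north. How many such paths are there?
Number of paths = 3245372870670

A monotone lattice path from (0, 0) to (40, 14) consists of 40 east steps and 14 north steps in some order, so it is determined by which 40 of the 54 steps are east. The count is C(54, 40) = 3245372870670.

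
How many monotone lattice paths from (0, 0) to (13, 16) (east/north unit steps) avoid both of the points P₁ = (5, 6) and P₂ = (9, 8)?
Number of paths = 39044619

Inclusion–exclusion. Total paths: C(29, 13) = 67863915. Through P₁: C(11, 5)·C(18, 8) = 20216196. Through P₂: C(17, 9)·C(12, 4) = 12033450. Since P₁ is strictly southwest of P₂, a monotone path through both must visit P₁ then P₂; paths through both = C(11, 5)·C(6, 4)·C(12, 4) = 3430350. Avoid both = 67863915 − 20216196 − 12033450 + 3430350 = 39044619.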